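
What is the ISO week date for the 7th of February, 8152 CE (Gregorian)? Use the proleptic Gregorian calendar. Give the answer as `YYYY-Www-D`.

The weekday is Monday (ISO weekday 1).
That Monday belongs to ISO week 6 of ISO year 8152.

8152-W06-1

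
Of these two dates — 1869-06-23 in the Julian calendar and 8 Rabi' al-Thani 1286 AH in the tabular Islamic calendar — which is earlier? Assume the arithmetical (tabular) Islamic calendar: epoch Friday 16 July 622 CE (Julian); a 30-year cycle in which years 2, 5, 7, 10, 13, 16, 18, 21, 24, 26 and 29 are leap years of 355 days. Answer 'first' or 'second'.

Converting both to JDN: 2403884 vs 2403897; the smaller is the first.

first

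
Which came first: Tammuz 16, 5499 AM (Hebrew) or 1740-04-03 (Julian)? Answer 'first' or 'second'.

The two dates have Julian Day Numbers 2356419 and 2356686 respectively.
Since 2356419 < 2356686, the first date comes first.

first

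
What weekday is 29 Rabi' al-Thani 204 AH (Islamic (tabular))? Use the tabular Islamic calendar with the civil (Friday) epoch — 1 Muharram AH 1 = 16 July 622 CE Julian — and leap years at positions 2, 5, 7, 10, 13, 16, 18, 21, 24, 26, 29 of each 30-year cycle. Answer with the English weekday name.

Equivalently 27 October 819 Gregorian, JDN 2020493.
2020493 ≡ 6 (mod 7); counting from Monday = 0 gives Sunday.

Sunday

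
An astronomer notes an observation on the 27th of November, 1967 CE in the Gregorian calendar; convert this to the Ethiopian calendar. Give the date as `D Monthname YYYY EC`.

Julian Day Number of the source date = 2439822.
Converting JDN 2439822 to the Ethiopian calendar gives 17 Hidar 1960 EC.

17 Hidar 1960 EC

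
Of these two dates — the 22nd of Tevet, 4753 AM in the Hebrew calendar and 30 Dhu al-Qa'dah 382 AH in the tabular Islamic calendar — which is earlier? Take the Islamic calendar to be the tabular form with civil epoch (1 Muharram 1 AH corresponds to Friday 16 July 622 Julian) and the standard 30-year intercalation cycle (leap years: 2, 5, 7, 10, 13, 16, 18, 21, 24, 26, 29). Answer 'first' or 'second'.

first

First date → JDN 2083739; second date → JDN 2083778.
JDN 2083739 < JDN 2083778, so the first date is earlier.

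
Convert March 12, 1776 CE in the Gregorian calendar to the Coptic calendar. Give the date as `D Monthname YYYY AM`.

5 Paremhat 1492 AM

Julian Day Number of the source date = 2369802.
Converting JDN 2369802 to the Coptic calendar gives 5 Paremhat 1492 AM.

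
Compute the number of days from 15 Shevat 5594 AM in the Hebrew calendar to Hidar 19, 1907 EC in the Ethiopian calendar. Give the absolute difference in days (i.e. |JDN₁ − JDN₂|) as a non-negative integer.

JDN of the first date = 2390939.
JDN of the second date = 2420465.
|2420465 − 2390939| = 29526.

29526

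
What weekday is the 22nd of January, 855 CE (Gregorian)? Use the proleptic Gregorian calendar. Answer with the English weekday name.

Friday

JDN 2033364 mod 7 = 4, and JDN 0 was a Monday, so this is a Friday.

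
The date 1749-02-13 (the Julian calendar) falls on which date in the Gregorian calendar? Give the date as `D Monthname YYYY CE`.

The Julian–Gregorian offset here is 11 days (Julian trailing).
13 February 1749 Julian + 11 days → 24 February 1749 Gregorian.

24 February 1749 CE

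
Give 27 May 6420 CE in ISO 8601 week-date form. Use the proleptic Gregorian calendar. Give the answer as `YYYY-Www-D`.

6420-W22-3

The weekday is Wednesday (ISO weekday 3).
That Wednesday belongs to ISO week 22 of ISO year 6420.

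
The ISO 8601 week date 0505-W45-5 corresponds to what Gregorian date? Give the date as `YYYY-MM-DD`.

ISO week 1 of 505 is the week containing the first Thursday of 505.
Week 45, day 5 (Friday) lands on 0505-11-06.

0505-11-06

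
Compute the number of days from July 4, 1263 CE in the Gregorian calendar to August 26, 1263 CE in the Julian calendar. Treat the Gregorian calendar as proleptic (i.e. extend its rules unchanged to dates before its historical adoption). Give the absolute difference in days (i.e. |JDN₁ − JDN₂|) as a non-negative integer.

First date → JDN 2182546; second date → JDN 2182606.
The interval is |2182546 − 2182606| = 60 days.

60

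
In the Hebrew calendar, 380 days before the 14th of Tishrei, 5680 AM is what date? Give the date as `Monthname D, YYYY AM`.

The starting date is JDN 2422240; 2422240 − 380 = 2421860.
JDN 2421860 corresponds to Tishrei 17, 5679 AM.

Tishrei 17, 5679 AM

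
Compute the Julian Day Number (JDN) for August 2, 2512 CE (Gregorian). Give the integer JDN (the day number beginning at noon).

JDN 2400001 is 17 November 1858 CE (Gregorian), MJD 0; the target day is +238762 days from there, so JDN = 2638763.

2638763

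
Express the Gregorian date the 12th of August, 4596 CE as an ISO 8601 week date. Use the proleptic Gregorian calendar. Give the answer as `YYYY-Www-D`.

4596-W32-5

The weekday is Friday (ISO weekday 5).
That Friday belongs to ISO week 32 of ISO year 4596.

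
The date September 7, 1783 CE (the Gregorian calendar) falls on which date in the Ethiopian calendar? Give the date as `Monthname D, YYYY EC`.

Both dates share Julian Day Number 2372537; in the Ethiopian calendar that is 4 Pagume 1775 EC.

Pagume 4, 1775 EC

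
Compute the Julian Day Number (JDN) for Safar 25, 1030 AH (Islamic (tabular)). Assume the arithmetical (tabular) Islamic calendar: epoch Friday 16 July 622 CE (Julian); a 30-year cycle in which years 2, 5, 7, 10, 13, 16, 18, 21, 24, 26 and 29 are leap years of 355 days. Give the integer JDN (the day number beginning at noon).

Equivalently 19 January 1621 (Gregorian).
JDN 2451545 is 1 January 2000 CE (Gregorian); the target day is −138408 days from there, so JDN = 2313137.

2313137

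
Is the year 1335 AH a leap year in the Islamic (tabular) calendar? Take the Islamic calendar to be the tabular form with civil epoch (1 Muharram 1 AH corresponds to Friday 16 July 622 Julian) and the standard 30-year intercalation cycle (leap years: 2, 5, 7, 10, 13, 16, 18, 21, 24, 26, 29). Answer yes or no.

no

Year 1335 AH is year 15 of its 30-year cycle; leap positions are 2, 5, 7, 10, 13, 16, 18, 21, 24, 26, 29, so it is a common year (354 days).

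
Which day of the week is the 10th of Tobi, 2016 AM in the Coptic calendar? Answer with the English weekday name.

In the Gregorian calendar this is 21 January 2300 (JDN 2561138).
2561138 ≡ 6 (mod 7); counting from Monday = 0 gives Sunday.

Sunday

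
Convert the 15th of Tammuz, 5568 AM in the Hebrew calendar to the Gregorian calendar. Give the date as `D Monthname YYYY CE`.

10 July 1808 CE

Julian Day Number of the source date = 2381609.
Converting JDN 2381609 to the Gregorian calendar gives 10 July 1808 CE.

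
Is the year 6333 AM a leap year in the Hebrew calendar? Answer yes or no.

yes

Hebrew year 6333 is year 6 of its 19-year Metonic cycle; leap years are at positions 3, 6, 8, 11, 14, 17, 19, so it is a leap year (13 months).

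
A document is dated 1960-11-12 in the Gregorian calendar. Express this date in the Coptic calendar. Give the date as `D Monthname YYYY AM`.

Julian Day Number of the source date = 2437251.
Converting JDN 2437251 to the Coptic calendar gives 3 Hathor 1677 AM.

3 Hathor 1677 AM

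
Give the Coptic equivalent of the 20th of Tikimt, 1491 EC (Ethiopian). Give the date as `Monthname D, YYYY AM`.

Paopi 20, 1215 AM

Julian Day Number of the source date = 2268492.
Converting JDN 2268492 to the Coptic calendar gives 20 Paopi 1215 AM.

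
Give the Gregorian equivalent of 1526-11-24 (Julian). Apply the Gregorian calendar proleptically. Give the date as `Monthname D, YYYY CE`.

December 4, 1526 CE

The Julian–Gregorian offset here is 10 days (Julian trailing).
24 November 1526 Julian + 10 days → 4 December 1526 Gregorian.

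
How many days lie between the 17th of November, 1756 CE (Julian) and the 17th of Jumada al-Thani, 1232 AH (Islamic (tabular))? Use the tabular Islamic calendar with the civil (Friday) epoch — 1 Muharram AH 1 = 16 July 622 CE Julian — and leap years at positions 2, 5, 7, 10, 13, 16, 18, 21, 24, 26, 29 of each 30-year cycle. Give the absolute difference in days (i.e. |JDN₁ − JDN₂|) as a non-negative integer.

First date → JDN 2362758; second date → JDN 2384829.
The interval is |2362758 − 2384829| = 22071 days.

22071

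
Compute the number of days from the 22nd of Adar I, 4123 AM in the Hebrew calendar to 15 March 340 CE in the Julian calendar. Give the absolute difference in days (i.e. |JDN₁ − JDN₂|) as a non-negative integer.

8379

First date → JDN 1853696; second date → JDN 1845317.
The interval is |1853696 − 1845317| = 8379 days.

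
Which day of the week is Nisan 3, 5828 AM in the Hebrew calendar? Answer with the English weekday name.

This is JDN 2476477 (5 April 2068 Gregorian).
Since JDN mod 7 = 3 (0 = Monday), the day is Thursday.

Thursday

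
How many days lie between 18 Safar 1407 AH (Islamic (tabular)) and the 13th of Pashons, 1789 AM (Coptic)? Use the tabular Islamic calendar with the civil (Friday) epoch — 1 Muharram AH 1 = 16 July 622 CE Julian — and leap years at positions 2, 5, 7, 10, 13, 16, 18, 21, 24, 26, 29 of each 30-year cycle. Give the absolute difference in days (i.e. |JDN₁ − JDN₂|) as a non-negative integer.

JDN of the first date = 2446727.
JDN of the second date = 2478349.
|2478349 − 2446727| = 31622.

31622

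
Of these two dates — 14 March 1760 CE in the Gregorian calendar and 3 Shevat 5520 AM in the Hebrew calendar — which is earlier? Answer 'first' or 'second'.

Converting both to JDN: 2363960 vs 2363907; the smaller is the second.

second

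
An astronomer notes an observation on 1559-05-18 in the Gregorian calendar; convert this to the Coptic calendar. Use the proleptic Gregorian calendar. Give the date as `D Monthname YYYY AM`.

Both dates share Julian Day Number 2290610; in the Coptic calendar that is 13 Pashons 1275 AM.

13 Pashons 1275 AM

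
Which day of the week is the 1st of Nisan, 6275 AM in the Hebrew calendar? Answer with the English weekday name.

Sunday

Equivalently 17 March 2515 Gregorian, JDN 2639720.
Since JDN mod 7 = 6 (0 = Monday), the day is Sunday.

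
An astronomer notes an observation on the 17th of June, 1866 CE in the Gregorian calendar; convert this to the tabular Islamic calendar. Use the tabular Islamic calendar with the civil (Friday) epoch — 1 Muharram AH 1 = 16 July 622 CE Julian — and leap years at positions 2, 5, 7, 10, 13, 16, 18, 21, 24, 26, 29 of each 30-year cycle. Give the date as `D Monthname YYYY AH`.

Julian Day Number of the source date = 2402770.
Converting JDN 2402770 to the tabular Islamic calendar gives 3 Safar 1283 AH.

3 Safar 1283 AH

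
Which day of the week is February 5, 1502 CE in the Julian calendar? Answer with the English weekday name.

This is JDN 2269699 (15 February 1502 Gregorian).
2269699 ≡ 5 (mod 7); counting from Monday = 0 gives Saturday.

Saturday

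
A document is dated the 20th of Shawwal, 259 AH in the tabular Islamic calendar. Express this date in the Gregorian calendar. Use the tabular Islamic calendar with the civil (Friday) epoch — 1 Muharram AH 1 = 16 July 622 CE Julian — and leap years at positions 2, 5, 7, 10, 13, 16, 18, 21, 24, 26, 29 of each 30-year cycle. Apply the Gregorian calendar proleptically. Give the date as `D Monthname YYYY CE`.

Julian Day Number of the source date = 2040152.
Converting JDN 2040152 to the Gregorian calendar gives 23 August 873 CE.

23 August 873 CE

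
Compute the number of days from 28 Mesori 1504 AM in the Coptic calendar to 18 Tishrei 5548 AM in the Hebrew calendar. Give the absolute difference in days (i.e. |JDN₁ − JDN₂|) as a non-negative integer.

337

First date → JDN 2374358; second date → JDN 2374021.
The interval is |2374358 − 2374021| = 337 days.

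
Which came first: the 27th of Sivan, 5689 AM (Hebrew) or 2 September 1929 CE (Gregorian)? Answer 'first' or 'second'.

first

Converting both to JDN: 2425798 vs 2425857; the smaller is the first.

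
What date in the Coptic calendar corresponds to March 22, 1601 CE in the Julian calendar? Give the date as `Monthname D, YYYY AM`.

Paremhat 26, 1317 AM

The source date corresponds to 1 April 1601 in the Gregorian calendar (JDN 2305904).
That day falls on 26 Paremhat 1317 AM in the Coptic calendar.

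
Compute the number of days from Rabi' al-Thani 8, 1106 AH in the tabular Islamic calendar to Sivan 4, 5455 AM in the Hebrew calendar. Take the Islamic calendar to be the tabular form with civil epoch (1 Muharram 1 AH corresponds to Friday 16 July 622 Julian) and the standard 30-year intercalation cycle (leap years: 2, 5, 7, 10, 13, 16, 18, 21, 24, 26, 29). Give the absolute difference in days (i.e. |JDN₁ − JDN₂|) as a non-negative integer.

JDN of the first date = 2340111.
JDN of the second date = 2340284.
|2340284 − 2340111| = 173.

173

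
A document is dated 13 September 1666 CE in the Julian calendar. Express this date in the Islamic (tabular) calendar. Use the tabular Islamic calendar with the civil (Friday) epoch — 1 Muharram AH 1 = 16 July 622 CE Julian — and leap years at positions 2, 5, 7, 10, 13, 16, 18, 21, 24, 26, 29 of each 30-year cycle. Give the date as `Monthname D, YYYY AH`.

Julian Day Number of the source date = 2329820.
Converting JDN 2329820 to the tabular Islamic calendar gives 23 Rabi' al-Awwal 1077 AH.

Rabi' al-Awwal 23, 1077 AH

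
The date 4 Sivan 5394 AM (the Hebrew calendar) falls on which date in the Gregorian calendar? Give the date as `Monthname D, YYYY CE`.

Julian Day Number of the source date = 2318017.
Converting JDN 2318017 to the Gregorian calendar gives 31 May 1634 CE.

May 31, 1634 CE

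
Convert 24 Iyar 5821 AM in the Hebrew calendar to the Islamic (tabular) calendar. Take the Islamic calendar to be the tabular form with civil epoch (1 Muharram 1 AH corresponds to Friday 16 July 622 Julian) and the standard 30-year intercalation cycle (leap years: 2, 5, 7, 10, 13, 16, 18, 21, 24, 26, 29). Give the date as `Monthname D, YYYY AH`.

Dhu al-Hijjah 24, 1483 AH

The source date corresponds to 14 May 2061 in the Gregorian calendar (JDN 2473959).
That day falls on 24 Dhu al-Hijjah 1483 AH in the tabular Islamic calendar.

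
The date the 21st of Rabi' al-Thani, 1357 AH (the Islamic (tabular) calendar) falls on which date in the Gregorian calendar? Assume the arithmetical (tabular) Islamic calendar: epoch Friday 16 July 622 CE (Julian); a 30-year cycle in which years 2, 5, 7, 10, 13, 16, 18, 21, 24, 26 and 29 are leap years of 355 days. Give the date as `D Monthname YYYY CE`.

Julian Day Number of the source date = 2429070.
Converting JDN 2429070 to the Gregorian calendar gives 20 June 1938 CE.

20 June 1938 CE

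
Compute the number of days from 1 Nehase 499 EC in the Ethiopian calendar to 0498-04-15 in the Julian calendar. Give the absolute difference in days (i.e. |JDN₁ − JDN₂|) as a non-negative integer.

3388

First date → JDN 1906445; second date → JDN 1903057.
The interval is |1906445 − 1903057| = 3388 days.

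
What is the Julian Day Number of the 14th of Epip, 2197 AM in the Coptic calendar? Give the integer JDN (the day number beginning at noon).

Equivalently 24 July 2481 (Gregorian).
JDN 2451545 is 1 January 2000 CE (Gregorian); the target day is +175887 days from there, so JDN = 2627432.

2627432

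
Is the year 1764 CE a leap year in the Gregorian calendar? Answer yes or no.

yes

1764 is divisible by 4 and not by 100, so it is a leap year.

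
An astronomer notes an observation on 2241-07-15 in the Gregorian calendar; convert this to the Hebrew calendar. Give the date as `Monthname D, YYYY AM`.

Julian Day Number of the source date = 2539764.
Converting JDN 2539764 to the Hebrew calendar gives 6 Av 6001 AM.

Av 6, 6001 AM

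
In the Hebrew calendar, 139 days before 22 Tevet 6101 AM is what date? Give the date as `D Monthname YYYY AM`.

Counting 139 days back from JDN 2576104 reaches JDN 2575965, which is 2 Elul 6100 AM.

2 Elul 6100 AM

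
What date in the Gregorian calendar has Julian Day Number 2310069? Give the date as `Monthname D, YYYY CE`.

August 26, 1612 CE

JDN 2451545 is 1 Jan 2000; 2310069 is −141476 days from there.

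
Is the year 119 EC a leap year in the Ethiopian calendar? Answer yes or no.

119 mod 4 = 3; in the Ethiopian calendar a year is leap when year mod 4 = 3, so it is a leap year.

yes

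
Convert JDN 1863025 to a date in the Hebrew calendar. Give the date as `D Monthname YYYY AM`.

The proleptic Gregorian equivalent of JDN 1863025 is 8 September 388.
In the Hebrew calendar that day is 19 Elul 4148 AM.

19 Elul 4148 AM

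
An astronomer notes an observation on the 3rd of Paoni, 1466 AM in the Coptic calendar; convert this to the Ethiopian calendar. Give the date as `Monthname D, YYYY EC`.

The source date corresponds to 8 June 1750 in the Gregorian calendar (JDN 2360393).
That day falls on 3 Sene 1742 EC in the Ethiopian calendar.

Sene 3, 1742 EC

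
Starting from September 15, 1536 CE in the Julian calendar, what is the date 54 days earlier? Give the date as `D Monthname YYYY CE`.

23 July 1536 CE

JDN of September 15, 1536 CE = 2282340.
2282340 − 54 = 2282286.
JDN 2282286 in the Julian calendar is 23 July 1536 CE.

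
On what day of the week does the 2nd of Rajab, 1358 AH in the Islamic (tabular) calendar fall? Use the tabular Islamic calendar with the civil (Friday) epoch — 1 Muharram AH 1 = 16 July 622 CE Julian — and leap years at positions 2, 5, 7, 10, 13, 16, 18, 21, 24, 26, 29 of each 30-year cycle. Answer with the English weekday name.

Equivalently 18 August 1939 Gregorian, JDN 2429494.
JDN 2429494 mod 7 = 4, and JDN 0 was a Monday, so this is a Friday.

Friday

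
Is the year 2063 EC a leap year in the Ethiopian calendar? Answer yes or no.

2063 mod 4 = 3; in the Ethiopian calendar a year is leap when year mod 4 = 3, so it is a leap year.

yes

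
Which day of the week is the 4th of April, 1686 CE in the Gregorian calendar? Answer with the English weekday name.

2336953 ≡ 3 (mod 7); counting from Monday = 0 gives Thursday.

Thursday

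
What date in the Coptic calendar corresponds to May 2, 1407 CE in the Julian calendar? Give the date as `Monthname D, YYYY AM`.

Pashons 7, 1123 AM

Julian Day Number of the source date = 2235086.
Converting JDN 2235086 to the Coptic calendar gives 7 Pashons 1123 AM.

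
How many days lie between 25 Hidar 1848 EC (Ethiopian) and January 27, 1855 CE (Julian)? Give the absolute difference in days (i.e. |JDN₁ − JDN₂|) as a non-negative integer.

First date → JDN 2398922; second date → JDN 2398623.
The interval is |2398922 − 2398623| = 299 days.

299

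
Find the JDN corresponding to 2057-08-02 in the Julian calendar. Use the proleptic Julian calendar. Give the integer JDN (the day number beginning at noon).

2472591

Equivalently 15 August 2057 (Gregorian).
JDN 2451545 is 1 January 2000 CE (Gregorian); the target day is +21046 days from there, so JDN = 2472591.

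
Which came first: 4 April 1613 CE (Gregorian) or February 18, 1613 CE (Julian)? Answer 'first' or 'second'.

First date → JDN 2310290; second date → JDN 2310255.
JDN 2310255 < JDN 2310290, so the second date is earlier.

second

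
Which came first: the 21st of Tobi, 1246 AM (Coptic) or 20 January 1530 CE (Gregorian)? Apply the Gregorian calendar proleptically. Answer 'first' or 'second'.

second

First date → JDN 2279906; second date → JDN 2279900.
JDN 2279900 < JDN 2279906, so the second date is earlier.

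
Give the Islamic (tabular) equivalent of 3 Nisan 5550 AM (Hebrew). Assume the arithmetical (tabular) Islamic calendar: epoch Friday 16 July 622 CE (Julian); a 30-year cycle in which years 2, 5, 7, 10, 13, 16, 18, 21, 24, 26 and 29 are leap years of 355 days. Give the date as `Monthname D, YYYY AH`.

Both dates share Julian Day Number 2374921; in the tabular Islamic calendar that is 2 Rajab 1204 AH.

Rajab 2, 1204 AH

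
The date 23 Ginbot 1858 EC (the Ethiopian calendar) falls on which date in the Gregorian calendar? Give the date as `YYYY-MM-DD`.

Julian Day Number of the source date = 2402752.
Converting JDN 2402752 to the Gregorian calendar gives 30 May 1866 CE.

1866-05-30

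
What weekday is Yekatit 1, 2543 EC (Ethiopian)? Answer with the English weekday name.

Friday

Equivalently 12 February 2551 Gregorian, JDN 2652836.
2652836 ≡ 4 (mod 7); counting from Monday = 0 gives Friday.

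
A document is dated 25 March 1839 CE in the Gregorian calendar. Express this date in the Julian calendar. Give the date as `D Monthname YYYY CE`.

For dates in this range the Gregorian date is 12 days ahead of the Julian.
25 March 1839 Gregorian − 12 days → 13 March 1839 Julian.

13 March 1839 CE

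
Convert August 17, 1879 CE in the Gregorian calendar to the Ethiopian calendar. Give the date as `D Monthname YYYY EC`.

12 Nehase 1871 EC

Both dates share Julian Day Number 2407579; in the Ethiopian calendar that is 12 Nehase 1871 EC.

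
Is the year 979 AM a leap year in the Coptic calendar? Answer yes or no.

979 mod 4 = 3; in the Coptic calendar a year is leap when year mod 4 = 3, so it is a leap year.

yes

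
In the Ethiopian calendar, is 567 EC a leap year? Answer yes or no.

yes

567 mod 4 = 3; in the Ethiopian calendar a year is leap when year mod 4 = 3, so it is a leap year.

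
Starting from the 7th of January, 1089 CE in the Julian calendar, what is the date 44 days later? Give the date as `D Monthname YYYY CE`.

20 February 1089 CE

JDN of the 7th of January, 1089 CE = 2118822.
2118822 + 44 = 2118866.
JDN 2118866 in the Julian calendar is 20 February 1089 CE.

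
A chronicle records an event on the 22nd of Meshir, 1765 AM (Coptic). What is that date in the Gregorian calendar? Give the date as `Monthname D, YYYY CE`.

March 1, 2049 CE

Both dates share Julian Day Number 2469502; in the Gregorian calendar that is 1 March 2049 CE.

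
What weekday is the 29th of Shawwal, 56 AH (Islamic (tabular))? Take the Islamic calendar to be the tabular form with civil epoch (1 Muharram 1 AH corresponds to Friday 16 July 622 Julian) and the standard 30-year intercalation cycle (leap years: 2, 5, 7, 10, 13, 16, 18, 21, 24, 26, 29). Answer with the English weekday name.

Sunday

Equivalently 17 September 676 Gregorian, JDN 1968224.
JDN 1968224 mod 7 = 6, and JDN 0 was a Monday, so this is a Sunday.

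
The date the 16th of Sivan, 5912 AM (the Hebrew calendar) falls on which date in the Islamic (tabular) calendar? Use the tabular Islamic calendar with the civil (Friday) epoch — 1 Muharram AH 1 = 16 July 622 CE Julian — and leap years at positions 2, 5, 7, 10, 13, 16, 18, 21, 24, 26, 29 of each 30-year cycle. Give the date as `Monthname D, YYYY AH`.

Dhu al-Qa'dah 16, 1577 AH

Both dates share Julian Day Number 2507232; in the tabular Islamic calendar that is 16 Dhu al-Qa'dah 1577 AH.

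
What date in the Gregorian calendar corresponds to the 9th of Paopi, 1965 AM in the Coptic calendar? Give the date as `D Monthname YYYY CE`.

21 October 2248 CE

Julian Day Number of the source date = 2542419.
Converting JDN 2542419 to the Gregorian calendar gives 21 October 2248 CE.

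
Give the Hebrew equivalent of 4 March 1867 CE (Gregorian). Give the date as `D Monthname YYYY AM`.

Both dates share Julian Day Number 2403030; in the Hebrew calendar that is 27 Adar I 5627 AM.

27 Adar I 5627 AM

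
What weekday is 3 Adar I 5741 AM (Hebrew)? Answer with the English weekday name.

This is JDN 2444643 (7 February 1981 Gregorian).
2444643 ≡ 5 (mod 7); counting from Monday = 0 gives Saturday.

Saturday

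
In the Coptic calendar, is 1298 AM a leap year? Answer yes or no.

no

1298 mod 4 = 2; in the Coptic calendar a year is leap when year mod 4 = 3, so it is a common year.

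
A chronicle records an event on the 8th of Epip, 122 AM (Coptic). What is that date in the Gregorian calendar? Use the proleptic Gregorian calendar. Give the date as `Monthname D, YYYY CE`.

Julian Day Number of the source date = 1869532.
Converting JDN 1869532 to the Gregorian calendar gives 3 July 406 CE.

July 3, 406 CE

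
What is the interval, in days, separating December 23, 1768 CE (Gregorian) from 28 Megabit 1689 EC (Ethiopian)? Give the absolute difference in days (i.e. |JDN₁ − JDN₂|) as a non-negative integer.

JDN of the first date = 2367166.
JDN of the second date = 2340970.
|2340970 − 2367166| = 26196.

26196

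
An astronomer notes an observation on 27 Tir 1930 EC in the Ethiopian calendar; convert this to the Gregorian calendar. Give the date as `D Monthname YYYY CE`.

4 February 1938 CE

Julian Day Number of the source date = 2428934.
Converting JDN 2428934 to the Gregorian calendar gives 4 February 1938 CE.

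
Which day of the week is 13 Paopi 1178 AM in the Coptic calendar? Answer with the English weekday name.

In the proleptic Gregorian calendar this is 19 October 1461 (JDN 2254971).
2254971 ≡ 5 (mod 7); counting from Monday = 0 gives Saturday.

Saturday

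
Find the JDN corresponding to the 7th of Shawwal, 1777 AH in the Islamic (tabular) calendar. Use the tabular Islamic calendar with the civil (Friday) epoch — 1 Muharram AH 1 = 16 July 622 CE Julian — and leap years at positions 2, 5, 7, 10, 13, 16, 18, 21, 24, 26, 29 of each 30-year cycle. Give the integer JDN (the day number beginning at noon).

2578067

In the Gregorian calendar the same day is 29 May 2346.
JDN 2400001 is 17 November 1858 CE (Gregorian), MJD 0; the target day is +178066 days from there, so JDN = 2578067.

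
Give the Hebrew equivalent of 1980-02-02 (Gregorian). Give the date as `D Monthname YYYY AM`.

Both dates share Julian Day Number 2444272; in the Hebrew calendar that is 15 Shevat 5740 AM.

15 Shevat 5740 AM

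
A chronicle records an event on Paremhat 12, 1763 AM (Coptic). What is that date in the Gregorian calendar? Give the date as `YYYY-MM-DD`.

Both dates share Julian Day Number 2468791; in the Gregorian calendar that is 21 March 2047 CE.

2047-03-21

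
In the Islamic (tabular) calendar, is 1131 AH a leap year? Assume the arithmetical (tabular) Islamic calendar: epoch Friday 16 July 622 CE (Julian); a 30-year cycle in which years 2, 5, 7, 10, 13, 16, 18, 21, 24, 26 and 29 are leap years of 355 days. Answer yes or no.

Year 1131 AH is year 21 of its 30-year cycle; leap positions are 2, 5, 7, 10, 13, 16, 18, 21, 24, 26, 29, so it is a leap year (355 days).

yes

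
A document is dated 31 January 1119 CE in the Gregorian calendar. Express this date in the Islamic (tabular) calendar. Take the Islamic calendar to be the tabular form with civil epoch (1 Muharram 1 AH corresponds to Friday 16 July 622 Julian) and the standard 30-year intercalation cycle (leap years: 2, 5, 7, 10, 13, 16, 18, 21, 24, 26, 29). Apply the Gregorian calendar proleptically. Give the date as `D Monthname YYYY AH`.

10 Shawwal 512 AH

Julian Day Number of the source date = 2129796.
Converting JDN 2129796 to the tabular Islamic calendar gives 10 Shawwal 512 AH.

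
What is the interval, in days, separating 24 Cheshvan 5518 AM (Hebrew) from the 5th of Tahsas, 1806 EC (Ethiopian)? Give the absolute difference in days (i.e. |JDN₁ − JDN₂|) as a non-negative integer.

JDN of the first date = 2363102.
JDN of the second date = 2383591.
|2383591 − 2363102| = 20489.

20489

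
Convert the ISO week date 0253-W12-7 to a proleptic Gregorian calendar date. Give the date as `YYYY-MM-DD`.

0253-03-27

ISO week 1 of 253 is the week containing the first Thursday of 253.
Week 12, day 7 (Sunday) lands on 0253-03-27.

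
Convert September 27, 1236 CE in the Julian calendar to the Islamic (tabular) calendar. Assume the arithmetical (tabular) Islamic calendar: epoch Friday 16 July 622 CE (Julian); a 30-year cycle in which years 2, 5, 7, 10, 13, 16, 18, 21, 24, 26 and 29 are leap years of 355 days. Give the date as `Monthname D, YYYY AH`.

Muharram 24, 634 AH

Julian Day Number of the source date = 2172777.
Converting JDN 2172777 to the tabular Islamic calendar gives 24 Muharram 634 AH.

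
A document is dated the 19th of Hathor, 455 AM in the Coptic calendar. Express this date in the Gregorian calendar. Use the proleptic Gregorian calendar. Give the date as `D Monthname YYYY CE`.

Both dates share Julian Day Number 1990931; in the Gregorian calendar that is 19 November 738 CE.

19 November 738 CE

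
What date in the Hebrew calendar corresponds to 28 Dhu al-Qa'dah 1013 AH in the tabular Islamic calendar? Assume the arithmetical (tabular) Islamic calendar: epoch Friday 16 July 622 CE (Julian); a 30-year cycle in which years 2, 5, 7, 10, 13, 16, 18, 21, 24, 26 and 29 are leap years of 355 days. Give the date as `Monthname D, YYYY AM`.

The source date corresponds to 17 April 1605 in the Gregorian calendar (JDN 2307381).
That day falls on 29 Nisan 5365 AM in the Hebrew calendar.

Nisan 29, 5365 AM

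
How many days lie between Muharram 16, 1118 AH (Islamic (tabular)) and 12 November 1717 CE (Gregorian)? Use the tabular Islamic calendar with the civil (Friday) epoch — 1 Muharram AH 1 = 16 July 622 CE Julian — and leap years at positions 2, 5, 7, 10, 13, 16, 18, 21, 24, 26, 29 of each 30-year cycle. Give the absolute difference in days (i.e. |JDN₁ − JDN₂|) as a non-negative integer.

JDN of the first date = 2344283.
JDN of the second date = 2348497.
|2348497 − 2344283| = 4214.

4214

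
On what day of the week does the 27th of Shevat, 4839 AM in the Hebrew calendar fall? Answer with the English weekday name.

In the proleptic Gregorian calendar this is 8 February 1079 (JDN 2115195).
Since JDN mod 7 = 5 (0 = Monday), the day is Saturday.

Saturday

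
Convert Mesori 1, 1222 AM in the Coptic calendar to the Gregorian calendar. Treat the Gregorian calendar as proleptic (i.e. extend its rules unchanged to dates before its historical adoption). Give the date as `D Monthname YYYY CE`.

Julian Day Number of the source date = 2271330.
Converting JDN 2271330 to the Gregorian calendar gives 4 August 1506 CE.

4 August 1506 CE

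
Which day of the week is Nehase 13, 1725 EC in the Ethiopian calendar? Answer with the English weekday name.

Monday

In the Gregorian calendar this is 17 August 1733 (JDN 2354254).
2354254 ≡ 0 (mod 7); counting from Monday = 0 gives Monday.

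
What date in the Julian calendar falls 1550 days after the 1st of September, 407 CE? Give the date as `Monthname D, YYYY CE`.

Counting 1550 days forward from JDN 1869958 reaches JDN 1871508, which is November 29, 411 CE.

November 29, 411 CE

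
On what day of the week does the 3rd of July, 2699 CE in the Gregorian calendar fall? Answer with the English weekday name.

Monday

Since JDN mod 7 = 0 (0 = Monday), the day is Monday.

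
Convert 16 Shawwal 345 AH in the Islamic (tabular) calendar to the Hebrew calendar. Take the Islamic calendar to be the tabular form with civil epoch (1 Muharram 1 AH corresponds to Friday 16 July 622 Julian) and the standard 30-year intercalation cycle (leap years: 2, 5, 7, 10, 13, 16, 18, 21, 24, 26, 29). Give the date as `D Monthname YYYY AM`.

Both dates share Julian Day Number 2070623; in the Hebrew calendar that is 17 Shevat 4717 AM.

17 Shevat 4717 AM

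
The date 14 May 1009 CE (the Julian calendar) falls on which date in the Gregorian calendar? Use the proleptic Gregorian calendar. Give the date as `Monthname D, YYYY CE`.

The Julian–Gregorian offset here is 6 days (Julian trailing).
14 May 1009 Julian + 6 days → 20 May 1009 Gregorian.

May 20, 1009 CE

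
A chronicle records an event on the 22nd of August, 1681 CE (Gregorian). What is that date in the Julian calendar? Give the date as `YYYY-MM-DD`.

At this point the Julian calendar is 10 days behind the Gregorian.
22 August 1681 Gregorian − 10 days → 12 August 1681 Julian.

1681-08-12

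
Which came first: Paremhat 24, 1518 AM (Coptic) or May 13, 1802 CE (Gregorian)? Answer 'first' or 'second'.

The two dates have Julian Day Numbers 2379317 and 2379359 respectively.
Since 2379317 < 2379359, the first date comes first.

first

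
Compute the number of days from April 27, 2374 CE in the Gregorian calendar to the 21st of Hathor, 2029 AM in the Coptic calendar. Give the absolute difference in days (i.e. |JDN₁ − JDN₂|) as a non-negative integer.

First date → JDN 2588262; second date → JDN 2565837.
The interval is |2588262 − 2565837| = 22425 days.

22425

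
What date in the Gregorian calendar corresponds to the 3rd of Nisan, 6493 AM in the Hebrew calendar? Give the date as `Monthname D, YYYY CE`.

April 10, 2733 CE

Julian Day Number of the source date = 2719367.
Converting JDN 2719367 to the Gregorian calendar gives 10 April 2733 CE.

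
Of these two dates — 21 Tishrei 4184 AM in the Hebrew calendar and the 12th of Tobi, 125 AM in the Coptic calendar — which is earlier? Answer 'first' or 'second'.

second

The two dates have Julian Day Numbers 1875843 and 1870452 respectively.
Since 1870452 < 1875843, the second date comes first.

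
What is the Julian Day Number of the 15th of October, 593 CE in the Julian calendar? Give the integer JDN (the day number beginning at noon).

In the proleptic Gregorian calendar the same day is 17 October 593.
JDN 2400001 is 17 November 1858 CE (Gregorian), MJD 0; the target day is −462062 days from there, so JDN = 1937939.

1937939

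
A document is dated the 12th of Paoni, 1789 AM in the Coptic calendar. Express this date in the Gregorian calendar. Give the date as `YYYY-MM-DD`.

Julian Day Number of the source date = 2478378.
Converting JDN 2478378 to the Gregorian calendar gives 19 June 2073 CE.

2073-06-19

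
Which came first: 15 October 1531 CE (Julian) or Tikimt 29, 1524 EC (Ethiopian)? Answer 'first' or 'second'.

The two dates have Julian Day Numbers 2280543 and 2280555 respectively.
Since 2280543 < 2280555, the first date comes first.

first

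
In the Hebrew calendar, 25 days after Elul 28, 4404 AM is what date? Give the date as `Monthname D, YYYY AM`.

JDN of Elul 28, 4404 AM = 1956529.
1956529 + 25 = 1956554.
JDN 1956554 in the Hebrew calendar is Tishrei 24, 4405 AM.

Tishrei 24, 4405 AM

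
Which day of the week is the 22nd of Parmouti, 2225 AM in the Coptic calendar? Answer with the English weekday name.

Saturday

This is JDN 2637577 (4 May 2509 Gregorian).
2637577 ≡ 5 (mod 7); counting from Monday = 0 gives Saturday.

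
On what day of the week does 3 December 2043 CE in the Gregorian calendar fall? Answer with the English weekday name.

2467587 ≡ 3 (mod 7); counting from Monday = 0 gives Thursday.

Thursday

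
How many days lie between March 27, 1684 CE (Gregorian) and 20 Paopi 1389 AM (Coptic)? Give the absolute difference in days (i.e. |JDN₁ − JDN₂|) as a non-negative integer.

4169

First date → JDN 2336215; second date → JDN 2332046.
The interval is |2336215 − 2332046| = 4169 days.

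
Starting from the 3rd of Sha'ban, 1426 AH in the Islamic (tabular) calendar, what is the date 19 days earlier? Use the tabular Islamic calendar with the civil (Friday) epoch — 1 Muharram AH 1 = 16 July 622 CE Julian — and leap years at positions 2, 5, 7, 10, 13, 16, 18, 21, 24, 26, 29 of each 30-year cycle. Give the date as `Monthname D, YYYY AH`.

Rajab 14, 1426 AH

The starting date is JDN 2453621; 2453621 − 19 = 2453602.
JDN 2453602 corresponds to Rajab 14, 1426 AH.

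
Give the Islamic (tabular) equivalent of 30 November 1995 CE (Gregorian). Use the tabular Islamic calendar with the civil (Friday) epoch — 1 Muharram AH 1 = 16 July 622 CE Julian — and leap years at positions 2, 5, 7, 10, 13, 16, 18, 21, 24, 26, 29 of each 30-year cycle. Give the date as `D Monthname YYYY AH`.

Both dates share Julian Day Number 2450052; in the tabular Islamic calendar that is 7 Rajab 1416 AH.

7 Rajab 1416 AH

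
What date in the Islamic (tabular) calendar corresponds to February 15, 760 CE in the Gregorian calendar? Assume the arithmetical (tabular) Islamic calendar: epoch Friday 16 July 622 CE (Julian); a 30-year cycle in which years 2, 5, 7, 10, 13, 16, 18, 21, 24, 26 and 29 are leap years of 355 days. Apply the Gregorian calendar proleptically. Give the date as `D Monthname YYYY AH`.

Both dates share Julian Day Number 1998689; in the tabular Islamic calendar that is 18 Shawwal 142 AH.

18 Shawwal 142 AH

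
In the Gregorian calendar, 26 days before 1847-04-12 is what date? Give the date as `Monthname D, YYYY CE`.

JDN of 1847-04-12 = 2395764.
2395764 − 26 = 2395738.
JDN 2395738 in the Gregorian calendar is March 17, 1847 CE.

March 17, 1847 CE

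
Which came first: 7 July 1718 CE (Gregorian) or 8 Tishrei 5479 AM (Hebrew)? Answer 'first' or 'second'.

first

The two dates have Julian Day Numbers 2348734 and 2348822 respectively.
Since 2348734 < 2348822, the first date comes first.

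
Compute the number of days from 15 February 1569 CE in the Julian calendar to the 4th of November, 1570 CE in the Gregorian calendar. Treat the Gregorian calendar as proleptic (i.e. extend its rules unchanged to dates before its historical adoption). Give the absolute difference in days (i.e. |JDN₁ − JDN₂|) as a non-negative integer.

JDN of the first date = 2294181.
JDN of the second date = 2294798.
|2294798 − 2294181| = 617.

617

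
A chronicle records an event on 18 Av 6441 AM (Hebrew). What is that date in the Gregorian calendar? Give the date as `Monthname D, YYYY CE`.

August 25, 2681 CE

Both dates share Julian Day Number 2700512; in the Gregorian calendar that is 25 August 2681 CE.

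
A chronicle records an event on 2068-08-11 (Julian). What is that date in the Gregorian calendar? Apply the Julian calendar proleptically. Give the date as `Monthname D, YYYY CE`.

For dates in this range the Gregorian date is 13 days ahead of the Julian.
11 August 2068 Julian + 13 days → 24 August 2068 Gregorian.

August 24, 2068 CE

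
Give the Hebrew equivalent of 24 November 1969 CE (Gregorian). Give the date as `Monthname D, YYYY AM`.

Julian Day Number of the source date = 2440550.
Converting JDN 2440550 to the Hebrew calendar gives 14 Kislev 5730 AM.

Kislev 14, 5730 AM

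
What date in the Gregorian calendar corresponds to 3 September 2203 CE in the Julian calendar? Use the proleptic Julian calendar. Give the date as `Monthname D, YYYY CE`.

September 18, 2203 CE

For dates in this range the Gregorian date is 15 days ahead of the Julian.
3 September 2203 Julian + 15 days → 18 September 2203 Gregorian.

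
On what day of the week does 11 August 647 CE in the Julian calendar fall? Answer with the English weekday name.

In the proleptic Gregorian calendar this is 14 August 647 (JDN 1957597).
JDN 1957597 mod 7 = 5, and JDN 0 was a Monday, so this is a Saturday.

Saturday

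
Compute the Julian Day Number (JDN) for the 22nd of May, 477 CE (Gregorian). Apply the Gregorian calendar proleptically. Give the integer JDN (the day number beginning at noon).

1895423

JDN 2299161 is 15 October 1582 CE (Gregorian); the target day is −403738 days from there, so JDN = 1895423.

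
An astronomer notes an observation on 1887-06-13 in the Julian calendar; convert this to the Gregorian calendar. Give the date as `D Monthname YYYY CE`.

For dates in this range the Gregorian date is 12 days ahead of the Julian.
13 June 1887 Julian + 12 days → 25 June 1887 Gregorian.

25 June 1887 CE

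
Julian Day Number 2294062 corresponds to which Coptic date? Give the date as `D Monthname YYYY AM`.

JDN 2294062 is 29 October 1568 in the proleptic Gregorian calendar.
In the Coptic calendar that day is 22 Paopi 1285 AM.

22 Paopi 1285 AM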